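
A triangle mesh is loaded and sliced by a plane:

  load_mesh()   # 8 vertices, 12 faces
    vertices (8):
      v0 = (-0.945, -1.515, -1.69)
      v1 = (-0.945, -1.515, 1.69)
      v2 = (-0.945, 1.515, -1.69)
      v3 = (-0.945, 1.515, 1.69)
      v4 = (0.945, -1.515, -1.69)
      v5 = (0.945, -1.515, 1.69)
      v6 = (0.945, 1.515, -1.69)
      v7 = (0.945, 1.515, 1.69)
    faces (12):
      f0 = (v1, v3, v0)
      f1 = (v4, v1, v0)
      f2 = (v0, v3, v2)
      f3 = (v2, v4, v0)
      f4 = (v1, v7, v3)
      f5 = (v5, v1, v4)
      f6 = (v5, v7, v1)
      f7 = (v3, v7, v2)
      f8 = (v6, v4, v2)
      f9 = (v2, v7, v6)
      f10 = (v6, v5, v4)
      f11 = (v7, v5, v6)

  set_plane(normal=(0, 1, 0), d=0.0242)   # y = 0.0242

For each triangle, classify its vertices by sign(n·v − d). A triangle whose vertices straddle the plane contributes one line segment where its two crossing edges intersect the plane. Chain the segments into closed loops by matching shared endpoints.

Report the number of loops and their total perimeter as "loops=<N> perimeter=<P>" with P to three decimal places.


loops=1 perimeter=10.540

Straddling triangles (8 of 12):
  (v1,v3,v0) [-+-] → (-0.945, 0.0242, 1.69)–(-0.945, 0.0242, 0.0269954)  len=1.6630
  (v0,v3,v2) [-++] → (-0.945, 0.0242, 0.0269954)–(-0.945, 0.0242, -1.69)  len=1.7170
  (v2,v4,v0) [+--] → (-0.015095, 0.0242, -1.69)–(-0.945, 0.0242, -1.69)  len=0.9299
  (v1,v7,v3) [-++] → (0.015095, 0.0242, 1.69)–(-0.945, 0.0242, 1.69)  len=0.9601
  (v5,v7,v1) [-+-] → (0.945, 0.0242, 1.69)–(0.015095, 0.0242, 1.69)  len=0.9299
  (v6,v4,v2) [+-+] → (0.945, 0.0242, -1.69)–(-0.015095, 0.0242, -1.69)  len=0.9601
  (v6,v5,v4) [+--] → (0.945, 0.0242, -0.0269954)–(0.945, 0.0242, -1.69)  len=1.6630
  (v7,v5,v6) [+-+] → (0.945, 0.0242, 1.69)–(0.945, 0.0242, -0.0269954)  len=1.7170

Chained into 1 loop(s):
  loop 1: 8 segments, perimeter = 10.5400
Total perimeter = 10.540


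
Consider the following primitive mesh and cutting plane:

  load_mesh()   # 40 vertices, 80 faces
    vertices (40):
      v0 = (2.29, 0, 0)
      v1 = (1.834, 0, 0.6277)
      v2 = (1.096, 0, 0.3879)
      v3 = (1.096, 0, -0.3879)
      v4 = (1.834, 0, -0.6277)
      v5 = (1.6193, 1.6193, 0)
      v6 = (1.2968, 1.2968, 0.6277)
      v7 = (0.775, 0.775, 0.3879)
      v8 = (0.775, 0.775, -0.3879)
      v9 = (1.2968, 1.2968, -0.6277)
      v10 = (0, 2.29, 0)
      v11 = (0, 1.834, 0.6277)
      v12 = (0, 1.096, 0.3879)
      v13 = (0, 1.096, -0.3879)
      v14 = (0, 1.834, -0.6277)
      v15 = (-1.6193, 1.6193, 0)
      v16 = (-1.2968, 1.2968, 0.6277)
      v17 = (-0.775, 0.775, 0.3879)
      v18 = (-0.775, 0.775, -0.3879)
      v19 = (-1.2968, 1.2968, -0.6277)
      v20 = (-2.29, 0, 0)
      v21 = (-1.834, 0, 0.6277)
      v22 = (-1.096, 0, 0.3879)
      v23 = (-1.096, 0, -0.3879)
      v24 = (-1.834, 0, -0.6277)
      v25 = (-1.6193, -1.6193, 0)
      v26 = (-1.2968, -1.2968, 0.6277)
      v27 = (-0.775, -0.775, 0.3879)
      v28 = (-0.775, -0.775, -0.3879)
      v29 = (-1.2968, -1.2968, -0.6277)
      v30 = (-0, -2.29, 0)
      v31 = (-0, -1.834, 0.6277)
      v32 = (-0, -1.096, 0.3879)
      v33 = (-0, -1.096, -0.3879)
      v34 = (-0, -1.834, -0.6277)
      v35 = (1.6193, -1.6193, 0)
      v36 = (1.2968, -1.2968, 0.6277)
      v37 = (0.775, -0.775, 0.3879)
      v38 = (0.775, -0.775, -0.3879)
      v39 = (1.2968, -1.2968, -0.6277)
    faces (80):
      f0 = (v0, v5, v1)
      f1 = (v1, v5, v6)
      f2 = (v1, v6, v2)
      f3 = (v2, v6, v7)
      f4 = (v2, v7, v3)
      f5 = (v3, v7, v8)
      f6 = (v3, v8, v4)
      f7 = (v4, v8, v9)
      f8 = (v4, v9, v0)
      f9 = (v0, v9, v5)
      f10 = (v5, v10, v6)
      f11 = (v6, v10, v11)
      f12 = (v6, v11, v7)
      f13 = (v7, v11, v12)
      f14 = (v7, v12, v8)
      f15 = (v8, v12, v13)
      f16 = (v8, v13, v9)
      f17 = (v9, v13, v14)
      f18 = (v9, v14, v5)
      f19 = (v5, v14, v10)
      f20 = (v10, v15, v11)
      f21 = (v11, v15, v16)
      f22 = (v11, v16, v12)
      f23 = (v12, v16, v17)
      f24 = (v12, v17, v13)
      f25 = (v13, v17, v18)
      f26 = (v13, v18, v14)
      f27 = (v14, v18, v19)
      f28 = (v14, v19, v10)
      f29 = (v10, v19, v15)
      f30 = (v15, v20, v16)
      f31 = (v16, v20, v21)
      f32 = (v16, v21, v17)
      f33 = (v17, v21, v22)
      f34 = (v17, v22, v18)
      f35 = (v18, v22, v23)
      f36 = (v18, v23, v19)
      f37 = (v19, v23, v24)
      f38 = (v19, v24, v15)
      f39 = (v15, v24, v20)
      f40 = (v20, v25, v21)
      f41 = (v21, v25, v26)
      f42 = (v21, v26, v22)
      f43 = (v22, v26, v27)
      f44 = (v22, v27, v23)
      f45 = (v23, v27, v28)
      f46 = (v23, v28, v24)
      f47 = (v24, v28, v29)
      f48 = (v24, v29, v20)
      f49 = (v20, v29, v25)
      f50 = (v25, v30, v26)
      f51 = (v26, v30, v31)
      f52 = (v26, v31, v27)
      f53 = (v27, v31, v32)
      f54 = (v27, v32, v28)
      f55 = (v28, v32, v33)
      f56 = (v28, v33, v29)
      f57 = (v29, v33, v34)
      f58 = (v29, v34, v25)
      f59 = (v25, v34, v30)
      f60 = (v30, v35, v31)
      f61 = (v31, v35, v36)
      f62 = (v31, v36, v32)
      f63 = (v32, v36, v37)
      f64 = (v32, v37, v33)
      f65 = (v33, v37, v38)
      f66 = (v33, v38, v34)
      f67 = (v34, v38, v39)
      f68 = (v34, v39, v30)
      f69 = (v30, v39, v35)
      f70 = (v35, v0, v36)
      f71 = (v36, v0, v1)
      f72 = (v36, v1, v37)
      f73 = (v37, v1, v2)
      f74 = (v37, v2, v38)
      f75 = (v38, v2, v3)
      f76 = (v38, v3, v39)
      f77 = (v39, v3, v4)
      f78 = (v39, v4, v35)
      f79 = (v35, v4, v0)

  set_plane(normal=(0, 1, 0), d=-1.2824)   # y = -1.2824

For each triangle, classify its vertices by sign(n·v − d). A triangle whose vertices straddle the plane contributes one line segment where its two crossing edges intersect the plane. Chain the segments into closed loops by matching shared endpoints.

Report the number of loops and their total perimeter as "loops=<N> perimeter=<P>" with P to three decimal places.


loops=1 perimeter=8.365

Straddling triangles (22 of 80):
  (v20,v25,v21) [+-+] → (-1.75884, -1.2824, 0)–(-1.66397, -1.2824, 0.130595)  len=0.1614
  (v21,v25,v26) [+--] → (-1.66397, -1.2824, 0.130595)–(-1.30277, -1.2824, 0.6277)  len=0.6145
  (v21,v26,v22) [+-+] → (-1.30277, -1.2824, 0.6277)–(-1.29457, -1.2824, 0.625037)  len=0.0086
  (v22,v26,v27) [+-+] → (-1.29457, -1.2824, 0.625037)–(-1.2824, -1.2824, 0.621082)  len=0.0128
  (v24,v28,v29) [++-] → (-1.2824, -1.2824, -0.621082)–(-1.30277, -1.2824, -0.6277)  len=0.0214
  (v24,v29,v20) [+-+] → (-1.30277, -1.2824, -0.6277)–(-1.30783, -1.2824, -0.62073)  len=0.0086
  (v20,v29,v25) [+--] → (-1.30783, -1.2824, -0.62073)–(-1.75884, -1.2824, 0)  len=0.7673
  (v26,v31,v27) [--+] → (-0.403673, -1.2824, 0.502796)–(-1.2824, -1.2824, 0.621082)  len=0.8867
  (v27,v31,v32) [+-+] → (-0.403673, -1.2824, 0.502796)–(0, -1.2824, 0.448467)  len=0.4073
  (v28,v33,v29) [++-] → (-1.2038, -1.2824, -0.610503)–(-1.2824, -1.2824, -0.621082)  len=0.0793
  (v29,v33,v34) [-+-] → (-1.2038, -1.2824, -0.610503)–(0, -1.2824, -0.448467)  len=1.2147
  (v31,v36,v32) [--+] → (1.2038, -1.2824, 0.610503)–(0, -1.2824, 0.448467)  len=1.2147
  (v32,v36,v37) [+-+] → (1.2038, -1.2824, 0.610503)–(1.2824, -1.2824, 0.621082)  len=0.0793
  (v33,v38,v34) [++-] → (0.403673, -1.2824, -0.502796)–(0, -1.2824, -0.448467)  len=0.4073
  (v34,v38,v39) [-+-] → (0.403673, -1.2824, -0.502796)–(1.2824, -1.2824, -0.621082)  len=0.8867
  (v35,v0,v36) [-+-] → (1.75884, -1.2824, 0)–(1.30783, -1.2824, 0.62073)  len=0.7673
  (v36,v0,v1) [-++] → (1.30783, -1.2824, 0.62073)–(1.30277, -1.2824, 0.6277)  len=0.0086
  (v36,v1,v37) [-++] → (1.30277, -1.2824, 0.6277)–(1.2824, -1.2824, 0.621082)  len=0.0214
  (v38,v3,v39) [++-] → (1.29457, -1.2824, -0.625037)–(1.2824, -1.2824, -0.621082)  len=0.0128
  (v39,v3,v4) [-++] → (1.29457, -1.2824, -0.625037)–(1.30277, -1.2824, -0.6277)  len=0.0086
  (v39,v4,v35) [-+-] → (1.30277, -1.2824, -0.6277)–(1.66397, -1.2824, -0.130595)  len=0.6145
  (v35,v4,v0) [-++] → (1.66397, -1.2824, -0.130595)–(1.75884, -1.2824, 0)  len=0.1614

Chained into 1 loop(s):
  loop 1: 22 segments, perimeter = 8.3651
Total perimeter = 8.365


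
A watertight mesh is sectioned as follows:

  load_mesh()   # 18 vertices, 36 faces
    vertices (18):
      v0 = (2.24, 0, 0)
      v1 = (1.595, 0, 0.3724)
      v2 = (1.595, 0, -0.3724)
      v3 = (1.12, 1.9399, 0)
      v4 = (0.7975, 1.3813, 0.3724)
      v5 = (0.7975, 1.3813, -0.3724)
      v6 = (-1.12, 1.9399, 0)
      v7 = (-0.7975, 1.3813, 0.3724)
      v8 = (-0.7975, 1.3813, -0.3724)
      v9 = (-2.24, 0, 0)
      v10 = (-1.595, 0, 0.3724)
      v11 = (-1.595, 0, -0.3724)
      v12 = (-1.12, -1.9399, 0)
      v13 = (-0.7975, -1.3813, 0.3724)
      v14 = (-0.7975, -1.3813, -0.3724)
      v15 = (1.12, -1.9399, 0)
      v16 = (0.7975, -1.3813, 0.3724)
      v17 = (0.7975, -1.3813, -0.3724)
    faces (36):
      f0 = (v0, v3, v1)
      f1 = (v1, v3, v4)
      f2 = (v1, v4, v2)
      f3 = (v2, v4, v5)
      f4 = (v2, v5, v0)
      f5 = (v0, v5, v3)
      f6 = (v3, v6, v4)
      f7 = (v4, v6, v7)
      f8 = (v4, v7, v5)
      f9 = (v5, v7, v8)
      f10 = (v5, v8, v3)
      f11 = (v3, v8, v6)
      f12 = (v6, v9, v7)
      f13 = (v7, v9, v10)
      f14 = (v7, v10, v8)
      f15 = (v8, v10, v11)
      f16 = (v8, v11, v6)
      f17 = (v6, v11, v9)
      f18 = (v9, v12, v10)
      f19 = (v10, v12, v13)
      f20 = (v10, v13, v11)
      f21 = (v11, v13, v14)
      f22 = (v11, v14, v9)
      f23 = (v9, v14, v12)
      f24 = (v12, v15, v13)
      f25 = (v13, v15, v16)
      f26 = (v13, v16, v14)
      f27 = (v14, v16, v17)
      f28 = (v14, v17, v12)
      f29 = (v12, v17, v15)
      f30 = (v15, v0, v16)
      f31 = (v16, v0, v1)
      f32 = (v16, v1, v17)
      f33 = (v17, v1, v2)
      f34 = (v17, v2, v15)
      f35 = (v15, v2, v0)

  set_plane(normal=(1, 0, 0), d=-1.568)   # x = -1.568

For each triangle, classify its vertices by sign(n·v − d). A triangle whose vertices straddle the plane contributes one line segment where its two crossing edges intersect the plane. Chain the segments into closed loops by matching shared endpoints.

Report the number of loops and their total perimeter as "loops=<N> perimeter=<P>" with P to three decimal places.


Straddling triangles (12 of 36):
  (v6,v9,v7) [+-+] → (-1.568, 1.16394, 0)–(-1.568, 0.643489, 0.173485)  len=0.5486
  (v7,v9,v10) [+--] → (-1.568, 0.643489, 0.173485)–(-1.568, 0.046765, 0.3724)  len=0.6290
  (v7,v10,v8) [+-+] → (-1.568, 0.046765, 0.3724)–(-1.568, 0.046765, 0.347184)  len=0.0252
  (v8,v10,v11) [+--] → (-1.568, 0.046765, 0.347184)–(-1.568, 0.046765, -0.3724)  len=0.7196
  (v8,v11,v6) [+-+] → (-1.568, 0.046765, -0.3724)–(-1.568, 0.110268, -0.351232)  len=0.0669
  (v6,v11,v9) [+--] → (-1.568, 0.110268, -0.351232)–(-1.568, 1.16394, 0)  len=1.1107
  (v9,v12,v10) [-+-] → (-1.568, -1.16394, 0)–(-1.568, -0.110268, 0.351232)  len=1.1107
  (v10,v12,v13) [-++] → (-1.568, -0.110268, 0.351232)–(-1.568, -0.046765, 0.3724)  len=0.0669
  (v10,v13,v11) [-+-] → (-1.568, -0.046765, 0.3724)–(-1.568, -0.046765, -0.347184)  len=0.7196
  (v11,v13,v14) [-++] → (-1.568, -0.046765, -0.347184)–(-1.568, -0.046765, -0.3724)  len=0.0252
  (v11,v14,v9) [-+-] → (-1.568, -0.046765, -0.3724)–(-1.568, -0.643489, -0.173485)  len=0.6290
  (v9,v14,v12) [-++] → (-1.568, -0.643489, -0.173485)–(-1.568, -1.16394, 0)  len=0.5486

Chained into 2 loop(s):
  loop 1: 6 segments, perimeter = 3.1000
  loop 2: 6 segments, perimeter = 3.1000
Total perimeter = 6.200

loops=2 perimeter=6.200


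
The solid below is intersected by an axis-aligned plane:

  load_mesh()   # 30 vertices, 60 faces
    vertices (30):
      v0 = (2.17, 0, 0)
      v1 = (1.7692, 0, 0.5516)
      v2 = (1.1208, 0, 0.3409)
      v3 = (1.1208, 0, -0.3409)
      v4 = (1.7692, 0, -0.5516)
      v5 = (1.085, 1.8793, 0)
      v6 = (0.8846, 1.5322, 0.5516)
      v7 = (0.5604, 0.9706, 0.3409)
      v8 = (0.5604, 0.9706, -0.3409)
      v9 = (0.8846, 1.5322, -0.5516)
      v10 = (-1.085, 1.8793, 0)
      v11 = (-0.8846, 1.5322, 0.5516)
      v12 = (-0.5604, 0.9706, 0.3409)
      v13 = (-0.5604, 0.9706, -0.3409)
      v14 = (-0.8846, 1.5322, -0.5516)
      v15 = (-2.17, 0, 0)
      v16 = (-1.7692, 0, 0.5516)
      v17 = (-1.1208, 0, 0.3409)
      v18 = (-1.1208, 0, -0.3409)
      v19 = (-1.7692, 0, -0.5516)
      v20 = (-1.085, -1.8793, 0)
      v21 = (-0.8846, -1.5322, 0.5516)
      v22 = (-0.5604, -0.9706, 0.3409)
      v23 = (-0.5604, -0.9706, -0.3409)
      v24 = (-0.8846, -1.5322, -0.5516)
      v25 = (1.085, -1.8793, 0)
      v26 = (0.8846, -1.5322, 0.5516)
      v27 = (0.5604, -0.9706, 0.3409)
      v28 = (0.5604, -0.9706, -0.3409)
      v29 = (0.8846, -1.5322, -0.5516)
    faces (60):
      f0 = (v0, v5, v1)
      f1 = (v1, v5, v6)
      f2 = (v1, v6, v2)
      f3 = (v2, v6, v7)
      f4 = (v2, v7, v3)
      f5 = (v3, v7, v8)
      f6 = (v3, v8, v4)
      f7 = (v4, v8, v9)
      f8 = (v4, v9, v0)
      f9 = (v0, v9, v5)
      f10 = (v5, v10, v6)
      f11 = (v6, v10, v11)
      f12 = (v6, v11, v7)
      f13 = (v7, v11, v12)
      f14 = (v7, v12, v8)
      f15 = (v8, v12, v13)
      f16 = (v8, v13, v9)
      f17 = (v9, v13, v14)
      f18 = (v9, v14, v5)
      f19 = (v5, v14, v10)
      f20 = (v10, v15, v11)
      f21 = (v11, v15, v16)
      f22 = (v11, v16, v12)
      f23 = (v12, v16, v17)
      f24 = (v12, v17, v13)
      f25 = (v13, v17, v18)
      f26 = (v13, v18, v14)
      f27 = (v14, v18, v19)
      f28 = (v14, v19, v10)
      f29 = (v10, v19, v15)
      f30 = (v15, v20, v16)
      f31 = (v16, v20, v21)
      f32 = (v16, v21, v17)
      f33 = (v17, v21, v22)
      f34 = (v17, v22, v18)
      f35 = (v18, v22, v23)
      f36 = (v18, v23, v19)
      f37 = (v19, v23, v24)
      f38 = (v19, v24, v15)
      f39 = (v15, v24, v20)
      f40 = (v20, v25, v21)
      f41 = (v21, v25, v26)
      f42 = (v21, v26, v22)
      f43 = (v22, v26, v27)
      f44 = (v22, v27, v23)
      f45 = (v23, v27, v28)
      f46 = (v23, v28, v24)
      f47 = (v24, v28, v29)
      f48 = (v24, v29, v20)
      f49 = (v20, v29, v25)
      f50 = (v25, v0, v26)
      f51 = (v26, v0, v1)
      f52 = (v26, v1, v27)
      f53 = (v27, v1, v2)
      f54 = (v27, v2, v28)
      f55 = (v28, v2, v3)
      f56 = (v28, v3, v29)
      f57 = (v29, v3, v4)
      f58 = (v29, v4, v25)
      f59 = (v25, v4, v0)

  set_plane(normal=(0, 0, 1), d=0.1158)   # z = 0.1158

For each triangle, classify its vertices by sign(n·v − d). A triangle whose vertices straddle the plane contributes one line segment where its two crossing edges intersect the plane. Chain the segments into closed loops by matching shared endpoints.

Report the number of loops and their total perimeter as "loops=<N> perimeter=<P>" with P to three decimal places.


loops=2 perimeter=19.240

Straddling triangles (24 of 60):
  (v0,v5,v1) [--+] → (1.22864, 1.48477, 0.1158)–(2.08586, 0, 0.1158)  len=1.7145
  (v1,v5,v6) [+-+] → (1.22864, 1.48477, 0.1158)–(1.04293, 1.80643, 0.1158)  len=0.3714
  (v2,v7,v3) [++-] → (0.745419, 0.650151, 0.1158)–(1.1208, 0, 0.1158)  len=0.7507
  (v3,v7,v8) [-+-] → (0.745419, 0.650151, 0.1158)–(0.5604, 0.9706, 0.1158)  len=0.3700
  (v5,v10,v6) [--+] → (-0.671513, 1.80643, 0.1158)–(1.04293, 1.80643, 0.1158)  len=1.7144
  (v6,v10,v11) [+-+] → (-0.671513, 1.80643, 0.1158)–(-1.04293, 1.80643, 0.1158)  len=0.3714
  (v7,v12,v8) [++-] → (-0.190362, 0.9706, 0.1158)–(0.5604, 0.9706, 0.1158)  len=0.7508
  (v8,v12,v13) [-+-] → (-0.190362, 0.9706, 0.1158)–(-0.5604, 0.9706, 0.1158)  len=0.3700
  (v10,v15,v11) [--+] → (-1.90015, 0.321662, 0.1158)–(-1.04293, 1.80643, 0.1158)  len=1.7145
  (v11,v15,v16) [+-+] → (-1.90015, 0.321662, 0.1158)–(-2.08586, 0, 0.1158)  len=0.3714
  (v12,v17,v13) [++-] → (-0.935781, 0.320449, 0.1158)–(-0.5604, 0.9706, 0.1158)  len=0.7507
  (v13,v17,v18) [-+-] → (-0.935781, 0.320449, 0.1158)–(-1.1208, 0, 0.1158)  len=0.3700
  (v15,v20,v16) [--+] → (-1.22864, -1.48477, 0.1158)–(-2.08586, 0, 0.1158)  len=1.7145
  (v16,v20,v21) [+-+] → (-1.22864, -1.48477, 0.1158)–(-1.04293, -1.80643, 0.1158)  len=0.3714
  (v17,v22,v18) [++-] → (-0.745419, -0.650151, 0.1158)–(-1.1208, 0, 0.1158)  len=0.7507
  (v18,v22,v23) [-+-] → (-0.745419, -0.650151, 0.1158)–(-0.5604, -0.9706, 0.1158)  len=0.3700
  (v20,v25,v21) [--+] → (0.671513, -1.80643, 0.1158)–(-1.04293, -1.80643, 0.1158)  len=1.7144
  (v21,v25,v26) [+-+] → (0.671513, -1.80643, 0.1158)–(1.04293, -1.80643, 0.1158)  len=0.3714
  (v22,v27,v23) [++-] → (0.190362, -0.9706, 0.1158)–(-0.5604, -0.9706, 0.1158)  len=0.7508
  (v23,v27,v28) [-+-] → (0.190362, -0.9706, 0.1158)–(0.5604, -0.9706, 0.1158)  len=0.3700
  (v25,v0,v26) [--+] → (1.90015, -0.321662, 0.1158)–(1.04293, -1.80643, 0.1158)  len=1.7145
  (v26,v0,v1) [+-+] → (1.90015, -0.321662, 0.1158)–(2.08586, 0, 0.1158)  len=0.3714
  (v27,v2,v28) [++-] → (0.935781, -0.320449, 0.1158)–(0.5604, -0.9706, 0.1158)  len=0.7507
  (v28,v2,v3) [-+-] → (0.935781, -0.320449, 0.1158)–(1.1208, 0, 0.1158)  len=0.3700

Chained into 2 loop(s):
  loop 1: 12 segments, perimeter = 12.5152
  loop 2: 12 segments, perimeter = 6.7247
Total perimeter = 19.240


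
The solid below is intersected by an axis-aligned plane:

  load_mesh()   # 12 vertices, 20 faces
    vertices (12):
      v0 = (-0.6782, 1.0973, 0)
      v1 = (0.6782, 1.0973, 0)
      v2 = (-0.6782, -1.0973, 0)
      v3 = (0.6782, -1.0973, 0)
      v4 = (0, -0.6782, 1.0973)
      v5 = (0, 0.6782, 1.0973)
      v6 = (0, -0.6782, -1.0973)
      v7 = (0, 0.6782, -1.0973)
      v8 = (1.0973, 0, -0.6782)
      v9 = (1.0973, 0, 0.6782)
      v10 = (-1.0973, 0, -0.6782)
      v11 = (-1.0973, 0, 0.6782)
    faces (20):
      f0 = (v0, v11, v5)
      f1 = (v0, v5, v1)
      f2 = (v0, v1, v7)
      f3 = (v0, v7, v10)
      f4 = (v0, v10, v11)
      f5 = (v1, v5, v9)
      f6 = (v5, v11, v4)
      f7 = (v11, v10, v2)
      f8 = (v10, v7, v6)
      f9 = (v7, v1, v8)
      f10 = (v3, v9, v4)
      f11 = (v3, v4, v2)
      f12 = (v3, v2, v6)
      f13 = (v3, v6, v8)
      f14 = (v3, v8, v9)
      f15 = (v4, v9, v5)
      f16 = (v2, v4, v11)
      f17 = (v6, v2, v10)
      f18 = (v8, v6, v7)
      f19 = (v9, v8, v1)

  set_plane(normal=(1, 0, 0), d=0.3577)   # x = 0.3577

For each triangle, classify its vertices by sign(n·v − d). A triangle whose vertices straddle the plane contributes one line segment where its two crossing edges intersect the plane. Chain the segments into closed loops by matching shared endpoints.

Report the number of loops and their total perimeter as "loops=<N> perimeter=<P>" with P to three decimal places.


Straddling triangles (10 of 20):
  (v0,v5,v1) [--+] → (0.3577, 0.899244, 0.518556)–(0.3577, 1.0973, 0)  len=0.5551
  (v0,v1,v7) [-+-] → (0.3577, 1.0973, 0)–(0.3577, 0.899244, -0.518556)  len=0.5551
  (v1,v5,v9) [+-+] → (0.3577, 0.899244, 0.518556)–(0.3577, 0.457119, 0.960681)  len=0.6253
  (v7,v1,v8) [-++] → (0.3577, 0.899244, -0.518556)–(0.3577, 0.457119, -0.960681)  len=0.6253
  (v3,v9,v4) [++-] → (0.3577, -0.457119, 0.960681)–(0.3577, -0.899244, 0.518556)  len=0.6253
  (v3,v4,v2) [+--] → (0.3577, -0.899244, 0.518556)–(0.3577, -1.0973, 0)  len=0.5551
  (v3,v2,v6) [+--] → (0.3577, -1.0973, 0)–(0.3577, -0.899244, -0.518556)  len=0.5551
  (v3,v6,v8) [+-+] → (0.3577, -0.899244, -0.518556)–(0.3577, -0.457119, -0.960681)  len=0.6253
  (v4,v9,v5) [-+-] → (0.3577, -0.457119, 0.960681)–(0.3577, 0.457119, 0.960681)  len=0.9142
  (v8,v6,v7) [+--] → (0.3577, -0.457119, -0.960681)–(0.3577, 0.457119, -0.960681)  len=0.9142

Chained into 1 loop(s):
  loop 1: 10 segments, perimeter = 6.5499
Total perimeter = 6.550

loops=1 perimeter=6.550


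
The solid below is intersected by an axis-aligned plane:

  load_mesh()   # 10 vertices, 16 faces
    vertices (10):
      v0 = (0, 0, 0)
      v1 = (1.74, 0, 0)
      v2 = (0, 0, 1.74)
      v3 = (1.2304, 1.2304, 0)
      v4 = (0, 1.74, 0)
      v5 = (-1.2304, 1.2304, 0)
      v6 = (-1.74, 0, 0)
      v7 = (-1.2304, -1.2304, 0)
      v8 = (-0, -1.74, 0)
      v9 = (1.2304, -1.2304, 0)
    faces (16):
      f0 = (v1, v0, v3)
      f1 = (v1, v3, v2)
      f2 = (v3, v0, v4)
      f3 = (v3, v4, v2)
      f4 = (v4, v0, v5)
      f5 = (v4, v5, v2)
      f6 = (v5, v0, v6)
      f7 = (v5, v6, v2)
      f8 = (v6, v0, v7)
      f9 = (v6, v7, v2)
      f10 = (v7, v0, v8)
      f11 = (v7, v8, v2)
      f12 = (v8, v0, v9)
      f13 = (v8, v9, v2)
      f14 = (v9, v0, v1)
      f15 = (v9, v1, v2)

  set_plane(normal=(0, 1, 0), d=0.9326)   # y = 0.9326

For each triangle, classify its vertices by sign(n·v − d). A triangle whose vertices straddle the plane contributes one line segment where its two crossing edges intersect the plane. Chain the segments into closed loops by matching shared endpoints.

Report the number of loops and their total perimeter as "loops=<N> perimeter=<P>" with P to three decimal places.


Straddling triangles (8 of 16):
  (v1,v0,v3) [--+] → (0.9326, 0.9326, 0)–(1.35374, 0.9326, 0)  len=0.4211
  (v1,v3,v2) [-+-] → (1.35374, 0.9326, 0)–(0.9326, 0.9326, 0.421141)  len=0.5956
  (v3,v0,v4) [+-+] → (0.9326, 0.9326, 0)–(0, 0.9326, 0)  len=0.9326
  (v3,v4,v2) [++-] → (0, 0.9326, 0.8074)–(0.9326, 0.9326, 0.421141)  len=1.0094
  (v4,v0,v5) [+-+] → (0, 0.9326, 0)–(-0.9326, 0.9326, 0)  len=0.9326
  (v4,v5,v2) [++-] → (-0.9326, 0.9326, 0.421141)–(0, 0.9326, 0.8074)  len=1.0094
  (v5,v0,v6) [+--] → (-0.9326, 0.9326, 0)–(-1.35374, 0.9326, 0)  len=0.4211
  (v5,v6,v2) [+--] → (-1.35374, 0.9326, 0)–(-0.9326, 0.9326, 0.421141)  len=0.5956

Chained into 1 loop(s):
  loop 1: 8 segments, perimeter = 5.9175
Total perimeter = 5.917

loops=1 perimeter=5.917


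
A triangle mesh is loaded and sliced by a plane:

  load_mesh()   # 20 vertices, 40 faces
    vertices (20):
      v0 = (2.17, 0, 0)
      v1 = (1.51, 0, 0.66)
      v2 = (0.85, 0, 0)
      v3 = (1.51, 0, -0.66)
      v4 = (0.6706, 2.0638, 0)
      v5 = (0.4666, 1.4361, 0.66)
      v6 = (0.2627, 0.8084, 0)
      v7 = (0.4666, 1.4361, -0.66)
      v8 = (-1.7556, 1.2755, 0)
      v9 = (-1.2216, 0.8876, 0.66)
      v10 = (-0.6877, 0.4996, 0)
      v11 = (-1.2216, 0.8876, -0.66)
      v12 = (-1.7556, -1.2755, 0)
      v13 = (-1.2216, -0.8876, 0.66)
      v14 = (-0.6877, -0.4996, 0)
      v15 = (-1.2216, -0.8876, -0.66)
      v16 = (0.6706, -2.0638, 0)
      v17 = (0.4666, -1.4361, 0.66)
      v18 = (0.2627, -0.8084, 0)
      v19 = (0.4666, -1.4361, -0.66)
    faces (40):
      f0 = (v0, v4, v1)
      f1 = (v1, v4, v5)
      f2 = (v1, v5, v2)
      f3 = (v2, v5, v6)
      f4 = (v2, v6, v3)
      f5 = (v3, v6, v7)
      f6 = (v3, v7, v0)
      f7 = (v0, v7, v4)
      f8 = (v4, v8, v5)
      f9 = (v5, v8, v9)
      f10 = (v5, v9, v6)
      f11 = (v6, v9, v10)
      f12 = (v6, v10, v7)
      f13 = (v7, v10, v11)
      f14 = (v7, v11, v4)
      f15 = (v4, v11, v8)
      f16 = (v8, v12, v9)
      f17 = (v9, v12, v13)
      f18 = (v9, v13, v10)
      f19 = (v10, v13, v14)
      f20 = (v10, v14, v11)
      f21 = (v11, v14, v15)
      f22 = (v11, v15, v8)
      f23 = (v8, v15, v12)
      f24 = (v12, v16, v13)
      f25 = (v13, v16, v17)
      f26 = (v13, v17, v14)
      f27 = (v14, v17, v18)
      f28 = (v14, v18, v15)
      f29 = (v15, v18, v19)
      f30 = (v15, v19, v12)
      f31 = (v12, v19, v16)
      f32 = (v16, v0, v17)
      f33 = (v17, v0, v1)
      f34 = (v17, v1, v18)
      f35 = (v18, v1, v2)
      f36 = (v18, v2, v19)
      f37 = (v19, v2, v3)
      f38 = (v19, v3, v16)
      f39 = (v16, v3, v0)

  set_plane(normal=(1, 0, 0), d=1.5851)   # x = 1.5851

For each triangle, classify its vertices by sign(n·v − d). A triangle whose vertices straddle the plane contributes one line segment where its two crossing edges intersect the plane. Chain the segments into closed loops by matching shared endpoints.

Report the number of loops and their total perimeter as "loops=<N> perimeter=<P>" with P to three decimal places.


loops=1 perimeter=3.980

Straddling triangles (6 of 40):
  (v0,v4,v1) [+--] → (1.5851, 0.805066, 0)–(1.5851, 0, 0.5849)  len=0.9951
  (v3,v7,v0) [--+] → (1.5851, 0.493117, -0.226626)–(1.5851, 0, -0.5849)  len=0.6095
  (v0,v7,v4) [+--] → (1.5851, 0.493117, -0.226626)–(1.5851, 0.805066, 0)  len=0.3856
  (v16,v0,v17) [-+-] → (1.5851, -0.805066, 0)–(1.5851, -0.493117, 0.226626)  len=0.3856
  (v17,v0,v1) [-+-] → (1.5851, -0.493117, 0.226626)–(1.5851, 0, 0.5849)  len=0.6095
  (v16,v3,v0) [--+] → (1.5851, 0, -0.5849)–(1.5851, -0.805066, 0)  len=0.9951

Chained into 1 loop(s):
  loop 1: 6 segments, perimeter = 3.9804
Total perimeter = 3.980


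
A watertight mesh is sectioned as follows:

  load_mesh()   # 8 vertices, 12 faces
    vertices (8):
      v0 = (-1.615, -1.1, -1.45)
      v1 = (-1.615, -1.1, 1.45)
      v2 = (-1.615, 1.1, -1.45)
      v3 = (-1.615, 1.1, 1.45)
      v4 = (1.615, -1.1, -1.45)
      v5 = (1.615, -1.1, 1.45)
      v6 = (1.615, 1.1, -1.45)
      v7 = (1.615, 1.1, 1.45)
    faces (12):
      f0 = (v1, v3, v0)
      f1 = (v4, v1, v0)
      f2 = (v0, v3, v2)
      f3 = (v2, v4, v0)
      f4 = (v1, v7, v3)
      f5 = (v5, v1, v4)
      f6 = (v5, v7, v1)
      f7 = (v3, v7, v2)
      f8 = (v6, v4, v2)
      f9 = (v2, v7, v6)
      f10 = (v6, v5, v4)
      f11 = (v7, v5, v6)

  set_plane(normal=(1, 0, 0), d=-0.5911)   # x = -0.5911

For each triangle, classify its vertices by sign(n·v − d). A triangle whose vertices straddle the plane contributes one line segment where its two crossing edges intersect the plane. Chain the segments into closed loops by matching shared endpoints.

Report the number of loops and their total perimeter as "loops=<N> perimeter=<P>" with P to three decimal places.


Straddling triangles (8 of 12):
  (v4,v1,v0) [+--] → (-0.5911, -1.1, 0.530709)–(-0.5911, -1.1, -1.45)  len=1.9807
  (v2,v4,v0) [-+-] → (-0.5911, 0.402607, -1.45)–(-0.5911, -1.1, -1.45)  len=1.5026
  (v1,v7,v3) [-+-] → (-0.5911, -0.402607, 1.45)–(-0.5911, 1.1, 1.45)  len=1.5026
  (v5,v1,v4) [+-+] → (-0.5911, -1.1, 1.45)–(-0.5911, -1.1, 0.530709)  len=0.9193
  (v5,v7,v1) [++-] → (-0.5911, -0.402607, 1.45)–(-0.5911, -1.1, 1.45)  len=0.6974
  (v3,v7,v2) [-+-] → (-0.5911, 1.1, 1.45)–(-0.5911, 1.1, -0.530709)  len=1.9807
  (v6,v4,v2) [++-] → (-0.5911, 0.402607, -1.45)–(-0.5911, 1.1, -1.45)  len=0.6974
  (v2,v7,v6) [-++] → (-0.5911, 1.1, -0.530709)–(-0.5911, 1.1, -1.45)  len=0.9193

Chained into 1 loop(s):
  loop 1: 8 segments, perimeter = 10.2000
Total perimeter = 10.200

loops=1 perimeter=10.200


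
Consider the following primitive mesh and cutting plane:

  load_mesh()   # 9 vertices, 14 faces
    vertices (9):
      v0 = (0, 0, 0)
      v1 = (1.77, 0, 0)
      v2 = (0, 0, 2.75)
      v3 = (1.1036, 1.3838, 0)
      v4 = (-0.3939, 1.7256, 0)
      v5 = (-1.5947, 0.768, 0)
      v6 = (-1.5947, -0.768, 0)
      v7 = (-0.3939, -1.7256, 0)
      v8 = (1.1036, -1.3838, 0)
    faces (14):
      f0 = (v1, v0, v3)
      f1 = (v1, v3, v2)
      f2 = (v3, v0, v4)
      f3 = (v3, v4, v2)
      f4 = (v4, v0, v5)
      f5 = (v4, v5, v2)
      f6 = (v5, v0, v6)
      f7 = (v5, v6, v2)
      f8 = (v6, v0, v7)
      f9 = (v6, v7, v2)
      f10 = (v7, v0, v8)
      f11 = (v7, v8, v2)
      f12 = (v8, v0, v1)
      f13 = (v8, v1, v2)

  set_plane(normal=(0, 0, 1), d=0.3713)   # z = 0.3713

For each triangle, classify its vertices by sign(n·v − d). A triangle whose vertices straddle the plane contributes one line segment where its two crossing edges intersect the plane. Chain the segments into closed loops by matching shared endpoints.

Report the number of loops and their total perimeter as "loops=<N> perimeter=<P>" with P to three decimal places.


Straddling triangles (7 of 14):
  (v1,v3,v2) [--+] → (0.954594, 1.19696, 0.3713)–(1.53102, 0, 0.3713)  len=1.3285
  (v3,v4,v2) [--+] → (-0.340716, 1.49261, 0.3713)–(0.954594, 1.19696, 0.3713)  len=1.3286
  (v4,v5,v2) [--+] → (-1.37939, 0.664306, 0.3713)–(-0.340716, 1.49261, 0.3713)  len=1.3285
  (v5,v6,v2) [--+] → (-1.37939, -0.664306, 0.3713)–(-1.37939, 0.664306, 0.3713)  len=1.3286
  (v6,v7,v2) [--+] → (-0.340716, -1.49261, 0.3713)–(-1.37939, -0.664306, 0.3713)  len=1.3285
  (v7,v8,v2) [--+] → (0.954594, -1.19696, 0.3713)–(-0.340716, -1.49261, 0.3713)  len=1.3286
  (v8,v1,v2) [--+] → (1.53102, 0, 0.3713)–(0.954594, -1.19696, 0.3713)  len=1.3285

Chained into 1 loop(s):
  loop 1: 7 segments, perimeter = 9.2999
Total perimeter = 9.300

loops=1 perimeter=9.300


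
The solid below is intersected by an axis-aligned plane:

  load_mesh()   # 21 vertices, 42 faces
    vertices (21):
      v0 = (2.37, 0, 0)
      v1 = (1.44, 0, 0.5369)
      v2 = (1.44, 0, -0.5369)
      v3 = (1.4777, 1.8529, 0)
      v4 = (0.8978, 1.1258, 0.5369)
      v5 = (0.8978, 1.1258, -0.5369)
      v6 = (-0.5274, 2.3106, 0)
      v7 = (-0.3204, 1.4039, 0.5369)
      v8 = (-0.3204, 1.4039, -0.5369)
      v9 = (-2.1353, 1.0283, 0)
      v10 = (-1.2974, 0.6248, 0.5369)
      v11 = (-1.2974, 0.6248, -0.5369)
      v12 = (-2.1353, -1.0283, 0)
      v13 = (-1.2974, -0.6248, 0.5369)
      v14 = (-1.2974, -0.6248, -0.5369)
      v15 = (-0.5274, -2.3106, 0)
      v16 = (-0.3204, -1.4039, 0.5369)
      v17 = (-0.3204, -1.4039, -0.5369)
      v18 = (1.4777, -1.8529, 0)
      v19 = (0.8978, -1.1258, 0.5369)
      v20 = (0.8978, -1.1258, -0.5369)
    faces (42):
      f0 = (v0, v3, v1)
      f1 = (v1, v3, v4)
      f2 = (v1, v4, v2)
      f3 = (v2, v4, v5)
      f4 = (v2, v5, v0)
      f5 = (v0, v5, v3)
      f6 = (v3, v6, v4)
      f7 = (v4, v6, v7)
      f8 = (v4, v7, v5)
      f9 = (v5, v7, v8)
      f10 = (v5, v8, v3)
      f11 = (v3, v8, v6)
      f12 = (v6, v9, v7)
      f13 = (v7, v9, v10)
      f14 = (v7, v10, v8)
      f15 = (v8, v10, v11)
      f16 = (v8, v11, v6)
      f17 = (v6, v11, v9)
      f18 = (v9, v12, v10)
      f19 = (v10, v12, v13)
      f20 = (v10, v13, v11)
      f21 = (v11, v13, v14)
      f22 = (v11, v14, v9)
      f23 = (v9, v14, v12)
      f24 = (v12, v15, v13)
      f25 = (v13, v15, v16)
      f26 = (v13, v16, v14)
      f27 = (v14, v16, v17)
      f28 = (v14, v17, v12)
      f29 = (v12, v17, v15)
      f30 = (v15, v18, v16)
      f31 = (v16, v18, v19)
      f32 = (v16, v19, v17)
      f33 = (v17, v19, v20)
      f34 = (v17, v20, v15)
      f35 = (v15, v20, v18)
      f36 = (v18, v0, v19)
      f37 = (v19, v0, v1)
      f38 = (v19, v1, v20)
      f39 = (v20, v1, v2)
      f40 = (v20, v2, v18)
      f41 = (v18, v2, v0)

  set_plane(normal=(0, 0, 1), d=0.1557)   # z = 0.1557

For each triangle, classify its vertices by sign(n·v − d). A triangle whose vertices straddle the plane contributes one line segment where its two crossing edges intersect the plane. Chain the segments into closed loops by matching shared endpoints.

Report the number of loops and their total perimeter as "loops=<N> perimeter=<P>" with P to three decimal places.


Straddling triangles (28 of 42):
  (v0,v3,v1) [--+] → (1.46677, 1.31556, 0.1557)–(2.1003, 0, 0.1557)  len=1.4602
  (v1,v3,v4) [+-+] → (1.46677, 1.31556, 0.1557)–(1.30953, 1.64204, 0.1557)  len=0.3624
  (v1,v4,v2) [++-] → (1.09028, 0.72614, 0.1557)–(1.44, 0, 0.1557)  len=0.8060
  (v2,v4,v5) [-+-] → (1.09028, 0.72614, 0.1557)–(0.8978, 1.1258, 0.1557)  len=0.4436
  (v3,v6,v4) [--+] → (-0.114095, 1.96701, 0.1557)–(1.30953, 1.64204, 0.1557)  len=1.4602
  (v4,v6,v7) [+-+] → (-0.114095, 1.96701, 0.1557)–(-0.46737, 2.04766, 0.1557)  len=0.3624
  (v4,v7,v5) [++-] → (0.112062, 1.30517, 0.1557)–(0.8978, 1.1258, 0.1557)  len=0.8060
  (v5,v7,v8) [-+-] → (0.112062, 1.30517, 0.1557)–(-0.3204, 1.4039, 0.1557)  len=0.4436
  (v6,v9,v7) [--+] → (-1.60898, 1.13722, 0.1557)–(-0.46737, 2.04766, 0.1557)  len=1.4602
  (v7,v9,v10) [+-+] → (-1.60898, 1.13722, 0.1557)–(-1.89231, 0.911286, 0.1557)  len=0.3624
  (v7,v10,v8) [++-] → (-0.950564, 0.901381, 0.1557)–(-0.3204, 1.4039, 0.1557)  len=0.8060
  (v8,v10,v11) [-+-] → (-0.950564, 0.901381, 0.1557)–(-1.2974, 0.6248, 0.1557)  len=0.4436
  (v9,v12,v10) [--+] → (-1.89231, -0.548904, 0.1557)–(-1.89231, 0.911286, 0.1557)  len=1.4602
  (v10,v12,v13) [+-+] → (-1.89231, -0.548904, 0.1557)–(-1.89231, -0.911286, 0.1557)  len=0.3624
  (v10,v13,v11) [++-] → (-1.2974, -0.181191, 0.1557)–(-1.2974, 0.6248, 0.1557)  len=0.8060
  (v11,v13,v14) [-+-] → (-1.2974, -0.181191, 0.1557)–(-1.2974, -0.6248, 0.1557)  len=0.4436
  (v12,v15,v13) [--+] → (-0.750699, -1.82172, 0.1557)–(-1.89231, -0.911286, 0.1557)  len=1.4602
  (v13,v15,v16) [+-+] → (-0.750699, -1.82172, 0.1557)–(-0.46737, -2.04766, 0.1557)  len=0.3624
  (v13,v16,v14) [++-] → (-0.667236, -1.12732, 0.1557)–(-1.2974, -0.6248, 0.1557)  len=0.8060
  (v14,v16,v17) [-+-] → (-0.667236, -1.12732, 0.1557)–(-0.3204, -1.4039, 0.1557)  len=0.4436
  (v15,v18,v16) [--+] → (0.956254, -1.72269, 0.1557)–(-0.46737, -2.04766, 0.1557)  len=1.4602
  (v16,v18,v19) [+-+] → (0.956254, -1.72269, 0.1557)–(1.30953, -1.64204, 0.1557)  len=0.3624
  (v16,v19,v17) [++-] → (0.465338, -1.22453, 0.1557)–(-0.3204, -1.4039, 0.1557)  len=0.8060
  (v17,v19,v20) [-+-] → (0.465338, -1.22453, 0.1557)–(0.8978, -1.1258, 0.1557)  len=0.4436
  (v18,v0,v19) [--+] → (1.94306, -0.32648, 0.1557)–(1.30953, -1.64204, 0.1557)  len=1.4602
  (v19,v0,v1) [+-+] → (1.94306, -0.32648, 0.1557)–(2.1003, 0, 0.1557)  len=0.3624
  (v19,v1,v20) [++-] → (1.24752, -0.39966, 0.1557)–(0.8978, -1.1258, 0.1557)  len=0.8060
  (v20,v1,v2) [-+-] → (1.24752, -0.39966, 0.1557)–(1.44, 0, 0.1557)  len=0.4436

Chained into 2 loop(s):
  loop 1: 14 segments, perimeter = 12.7580
  loop 2: 14 segments, perimeter = 8.7470
Total perimeter = 21.505

loops=2 perimeter=21.505


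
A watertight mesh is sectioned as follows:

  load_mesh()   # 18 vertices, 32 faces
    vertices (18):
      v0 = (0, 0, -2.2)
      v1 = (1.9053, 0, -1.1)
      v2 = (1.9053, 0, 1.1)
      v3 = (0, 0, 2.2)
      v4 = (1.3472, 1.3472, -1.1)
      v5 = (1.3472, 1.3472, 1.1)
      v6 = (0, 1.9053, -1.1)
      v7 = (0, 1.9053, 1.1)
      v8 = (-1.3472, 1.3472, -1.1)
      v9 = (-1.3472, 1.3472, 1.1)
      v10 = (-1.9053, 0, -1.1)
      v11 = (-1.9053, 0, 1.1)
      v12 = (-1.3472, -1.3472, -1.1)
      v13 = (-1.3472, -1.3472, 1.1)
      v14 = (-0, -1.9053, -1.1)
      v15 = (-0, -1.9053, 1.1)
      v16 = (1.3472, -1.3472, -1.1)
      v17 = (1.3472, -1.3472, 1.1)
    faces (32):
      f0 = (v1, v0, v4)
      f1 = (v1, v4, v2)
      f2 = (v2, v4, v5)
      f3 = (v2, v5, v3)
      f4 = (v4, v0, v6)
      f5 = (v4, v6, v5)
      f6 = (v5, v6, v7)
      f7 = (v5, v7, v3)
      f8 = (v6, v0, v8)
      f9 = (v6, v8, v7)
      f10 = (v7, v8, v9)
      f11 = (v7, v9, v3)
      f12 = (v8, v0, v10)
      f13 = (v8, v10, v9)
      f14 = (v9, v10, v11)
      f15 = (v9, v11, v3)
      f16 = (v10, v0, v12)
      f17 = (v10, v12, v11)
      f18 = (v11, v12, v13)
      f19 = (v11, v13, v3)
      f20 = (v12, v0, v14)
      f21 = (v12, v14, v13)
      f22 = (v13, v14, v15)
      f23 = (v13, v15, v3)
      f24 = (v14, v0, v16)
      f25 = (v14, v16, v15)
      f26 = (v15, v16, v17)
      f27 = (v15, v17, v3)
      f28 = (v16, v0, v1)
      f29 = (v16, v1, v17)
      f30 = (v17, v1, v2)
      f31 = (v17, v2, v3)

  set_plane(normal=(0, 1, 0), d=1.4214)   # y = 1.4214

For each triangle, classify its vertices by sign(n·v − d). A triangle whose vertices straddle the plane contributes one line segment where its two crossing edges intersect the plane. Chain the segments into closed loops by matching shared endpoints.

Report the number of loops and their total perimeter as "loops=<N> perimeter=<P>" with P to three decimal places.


loops=1 perimeter=9.204

Straddling triangles (8 of 32):
  (v4,v0,v6) [--+] → (0, 1.4214, -1.37937)–(1.16809, 1.4214, -1.1)  len=1.2010
  (v4,v6,v5) [-+-] → (1.16809, 1.4214, -1.1)–(1.16809, 1.4214, 0.807508)  len=1.9075
  (v5,v6,v7) [-++] → (1.16809, 1.4214, 0.807508)–(1.16809, 1.4214, 1.1)  len=0.2925
  (v5,v7,v3) [-+-] → (1.16809, 1.4214, 1.1)–(0, 1.4214, 1.37937)  len=1.2010
  (v6,v0,v8) [+--] → (0, 1.4214, -1.37937)–(-1.16809, 1.4214, -1.1)  len=1.2010
  (v6,v8,v7) [+-+] → (-1.16809, 1.4214, -1.1)–(-1.16809, 1.4214, -0.807508)  len=0.2925
  (v7,v8,v9) [+--] → (-1.16809, 1.4214, -0.807508)–(-1.16809, 1.4214, 1.1)  len=1.9075
  (v7,v9,v3) [+--] → (-1.16809, 1.4214, 1.1)–(0, 1.4214, 1.37937)  len=1.2010

Chained into 1 loop(s):
  loop 1: 8 segments, perimeter = 9.2041
Total perimeter = 9.204


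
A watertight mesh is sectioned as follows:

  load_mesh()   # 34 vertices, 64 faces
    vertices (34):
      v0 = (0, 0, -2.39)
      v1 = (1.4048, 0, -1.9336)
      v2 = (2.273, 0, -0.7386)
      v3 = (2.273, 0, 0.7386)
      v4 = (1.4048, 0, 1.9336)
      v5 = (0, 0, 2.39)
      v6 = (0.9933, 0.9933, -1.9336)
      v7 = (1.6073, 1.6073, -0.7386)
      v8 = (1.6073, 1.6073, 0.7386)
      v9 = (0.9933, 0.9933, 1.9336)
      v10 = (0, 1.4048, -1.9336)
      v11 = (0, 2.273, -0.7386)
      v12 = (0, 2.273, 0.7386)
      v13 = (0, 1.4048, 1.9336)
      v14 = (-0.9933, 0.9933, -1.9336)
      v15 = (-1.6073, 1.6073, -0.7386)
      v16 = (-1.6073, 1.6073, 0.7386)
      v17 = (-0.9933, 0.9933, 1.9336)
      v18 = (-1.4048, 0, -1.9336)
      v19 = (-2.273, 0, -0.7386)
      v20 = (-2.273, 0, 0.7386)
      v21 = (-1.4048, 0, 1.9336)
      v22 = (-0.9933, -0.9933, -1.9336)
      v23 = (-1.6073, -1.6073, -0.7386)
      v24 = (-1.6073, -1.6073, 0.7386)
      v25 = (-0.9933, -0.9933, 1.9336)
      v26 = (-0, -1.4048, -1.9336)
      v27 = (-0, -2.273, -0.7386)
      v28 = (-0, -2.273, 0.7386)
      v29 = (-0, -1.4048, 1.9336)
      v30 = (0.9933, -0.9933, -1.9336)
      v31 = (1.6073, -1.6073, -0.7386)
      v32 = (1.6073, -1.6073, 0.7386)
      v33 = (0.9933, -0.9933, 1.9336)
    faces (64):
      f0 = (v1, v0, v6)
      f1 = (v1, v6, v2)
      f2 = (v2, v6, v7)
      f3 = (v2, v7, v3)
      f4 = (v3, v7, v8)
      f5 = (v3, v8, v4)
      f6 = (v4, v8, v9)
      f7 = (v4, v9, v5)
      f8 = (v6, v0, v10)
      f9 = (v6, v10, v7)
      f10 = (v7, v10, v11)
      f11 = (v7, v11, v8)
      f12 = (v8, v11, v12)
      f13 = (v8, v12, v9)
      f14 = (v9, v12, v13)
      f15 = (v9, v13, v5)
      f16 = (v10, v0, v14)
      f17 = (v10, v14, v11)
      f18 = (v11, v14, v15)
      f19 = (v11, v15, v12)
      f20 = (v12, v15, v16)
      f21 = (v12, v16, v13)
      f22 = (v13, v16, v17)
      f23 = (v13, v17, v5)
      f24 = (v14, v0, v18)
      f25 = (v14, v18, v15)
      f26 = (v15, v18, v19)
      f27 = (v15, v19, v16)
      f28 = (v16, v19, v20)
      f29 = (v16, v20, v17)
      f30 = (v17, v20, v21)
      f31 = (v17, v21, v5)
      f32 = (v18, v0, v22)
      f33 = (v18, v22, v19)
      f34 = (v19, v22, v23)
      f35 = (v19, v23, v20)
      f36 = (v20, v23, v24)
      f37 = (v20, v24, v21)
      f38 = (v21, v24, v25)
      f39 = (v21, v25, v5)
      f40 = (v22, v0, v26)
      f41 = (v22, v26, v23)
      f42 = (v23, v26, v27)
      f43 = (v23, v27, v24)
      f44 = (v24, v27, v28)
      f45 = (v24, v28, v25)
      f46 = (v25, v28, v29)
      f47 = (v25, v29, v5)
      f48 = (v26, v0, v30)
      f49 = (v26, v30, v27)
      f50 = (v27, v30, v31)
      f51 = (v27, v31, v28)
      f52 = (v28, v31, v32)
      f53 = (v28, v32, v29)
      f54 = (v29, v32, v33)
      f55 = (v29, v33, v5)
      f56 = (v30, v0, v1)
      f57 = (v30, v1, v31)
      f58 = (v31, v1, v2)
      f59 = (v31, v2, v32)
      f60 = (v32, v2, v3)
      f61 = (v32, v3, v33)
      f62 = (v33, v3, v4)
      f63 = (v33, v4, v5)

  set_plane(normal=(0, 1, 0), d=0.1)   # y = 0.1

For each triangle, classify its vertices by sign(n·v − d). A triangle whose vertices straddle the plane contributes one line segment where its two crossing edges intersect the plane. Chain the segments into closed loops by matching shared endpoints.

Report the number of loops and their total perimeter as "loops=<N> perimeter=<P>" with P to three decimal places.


loops=1 perimeter=14.580

Straddling triangles (20 of 64):
  (v1,v0,v6) [--+] → (0.1, 0.1, -2.34405)–(1.36337, 0.1, -1.9336)  len=1.3284
  (v1,v6,v2) [-+-] → (1.36337, 0.1, -1.9336)–(2.14417, 0.1, -0.858906)  len=1.3284
  (v2,v6,v7) [-++] → (2.14417, 0.1, -0.858906)–(2.23158, 0.1, -0.7386)  len=0.1487
  (v2,v7,v3) [-+-] → (2.23158, 0.1, -0.7386)–(2.23158, 0.1, 0.646694)  len=1.3853
  (v3,v7,v8) [-++] → (2.23158, 0.1, 0.646694)–(2.23158, 0.1, 0.7386)  len=0.0919
  (v3,v8,v4) [-+-] → (2.23158, 0.1, 0.7386)–(1.4174, 0.1, 1.85925)  len=1.3852
  (v4,v8,v9) [-++] → (1.4174, 0.1, 1.85925)–(1.36337, 0.1, 1.9336)  len=0.0919
  (v4,v9,v5) [-+-] → (1.36337, 0.1, 1.9336)–(0.1, 0.1, 2.34405)  len=1.3284
  (v6,v0,v10) [+-+] → (0.1, 0.1, -2.34405)–(0, 0.1, -2.35751)  len=0.1009
  (v9,v13,v5) [++-] → (0, 0.1, 2.35751)–(0.1, 0.1, 2.34405)  len=0.1009
  (v10,v0,v14) [+-+] → (0, 0.1, -2.35751)–(-0.1, 0.1, -2.34405)  len=0.1009
  (v13,v17,v5) [++-] → (-0.1, 0.1, 2.34405)–(0, 0.1, 2.35751)  len=0.1009
  (v14,v0,v18) [+--] → (-0.1, 0.1, -2.34405)–(-1.36337, 0.1, -1.9336)  len=1.3284
  (v14,v18,v15) [+-+] → (-1.36337, 0.1, -1.9336)–(-1.4174, 0.1, -1.85925)  len=0.0919
  (v15,v18,v19) [+--] → (-1.4174, 0.1, -1.85925)–(-2.23158, 0.1, -0.7386)  len=1.3852
  (v15,v19,v16) [+-+] → (-2.23158, 0.1, -0.7386)–(-2.23158, 0.1, -0.646694)  len=0.0919
  (v16,v19,v20) [+--] → (-2.23158, 0.1, -0.646694)–(-2.23158, 0.1, 0.7386)  len=1.3853
  (v16,v20,v17) [+-+] → (-2.23158, 0.1, 0.7386)–(-2.14417, 0.1, 0.858906)  len=0.1487
  (v17,v20,v21) [+--] → (-2.14417, 0.1, 0.858906)–(-1.36337, 0.1, 1.9336)  len=1.3284
  (v17,v21,v5) [+--] → (-1.36337, 0.1, 1.9336)–(-0.1, 0.1, 2.34405)  len=1.3284

Chained into 1 loop(s):
  loop 1: 20 segments, perimeter = 14.5799
Total perimeter = 14.580
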